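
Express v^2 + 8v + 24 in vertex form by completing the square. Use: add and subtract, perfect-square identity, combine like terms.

v^2 + 8v + 24
= v^2 + 8v + 16 - 16 + 24    [add and subtract 16]
= (v + 4)^2 - 16 + 24    [perfect-square identity]
= (v + 4)^2 + 8    [combine constants]

(v + 4)^2 + 8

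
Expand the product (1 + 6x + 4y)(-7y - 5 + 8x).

-27y - 5 - 22x - 10xy + 48x^2 - 28y^2

(1 + 6x + 4y)(-7y - 5 + 8x)
= -7y - 5 + 8x - 42xy - 30x + 48x^2 - 28y^2 - 20y + 32xy    [distributive law]
= -27y - 5 - 22x - 10xy + 48x^2 - 28y^2    [combine like terms]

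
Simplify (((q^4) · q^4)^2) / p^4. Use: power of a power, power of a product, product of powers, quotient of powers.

(((q^4) · q^4)^2) / p^4
= (((q^4)^2) · ((q^4)^2)) / p^4    [power of a product]
= ((q^8) · ((q^4)^2)) / p^4    [power of a power]
= (q^8 · q^8) / p^4    [power of a power]
= q^16 / p^4    [product of powers]
= p^(-4)·q^16    [quotient of powers]

p^(-4)·q^16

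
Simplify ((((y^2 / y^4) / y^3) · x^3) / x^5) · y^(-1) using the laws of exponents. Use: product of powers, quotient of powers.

x^(-2)·y^(-6)

((((y^2 / y^4) / y^3) · x^3) / x^5) · y^(-1)
= (((y^(-2) / y^3) · x^3) / x^5) · y^(-1)    [quotient of powers]
= ((y^(-5) · x^3) / x^5) · y^(-1)    [quotient of powers]
= x^(-2)·y^(-6)    [quotient of powers; product of powers]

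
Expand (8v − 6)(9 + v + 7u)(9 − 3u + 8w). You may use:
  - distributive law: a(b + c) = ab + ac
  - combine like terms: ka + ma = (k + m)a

594v + 306uv + 528vw + 72v² − 24uv² + 64v²w − 168u²v + 448uvw − 486 − 216u − 432w + 126u² − 336uw

(8v − 6)(9 + v + 7u)(9 − 3u + 8w)
= (72v + 8v² + 56uv − 54 − 6v − 42u)(9 − 3u + 8w)    [distributive law]
= (66v + 8v² + 56uv − 54 − 42u)(9 − 3u + 8w)    [combine like terms]
= 594v − 198uv + 528vw + 72v² − 24uv² + 64v²w + 504uv − 168u²v + 448uvw − 486 + 162u − 432w − 378u + 126u² − 336uw    [distributive law]
= 594v + 306uv + 528vw + 72v² − 24uv² + 64v²w − 168u²v + 448uvw − 486 − 216u − 432w + 126u² − 336uw    [combine like terms]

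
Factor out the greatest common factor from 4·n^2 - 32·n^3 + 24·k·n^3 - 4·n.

4·n(n - 8·n^2 + 6·k·n^2 - 1)

4·n^2 - 32·n^3 + 24·k·n^3 - 4·n
= 4(n^2 - 8·n^3 + 6·k·n^3 - n)    [factor out 4]
= 4·n(n - 8·n^2 + 6·k·n^2 - 1)    [factor out n]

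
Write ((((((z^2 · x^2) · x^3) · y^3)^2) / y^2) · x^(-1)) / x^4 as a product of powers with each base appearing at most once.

((((((z^2 · x^2) · x^3) · y^3)^2) / y^2) · x^(-1)) / x^4
= ((((((z^2 · x^2) · x^3)^2) · ((y^3)^2)) / y^2) · x^(-1)) / x^4    [power of a product]
= ((((((z^2 · x^2)^2) · ((x^3)^2)) · ((y^3)^2)) / y^2) · x^(-1)) / x^4    [power of a product]
= (((((((z^2)^2) · ((x^2)^2)) · ((x^3)^2)) · ((y^3)^2)) / y^2) · x^(-1)) / x^4    [power of a product]
= (((((z^4 · ((x^2)^2)) · ((x^3)^2)) · ((y^3)^2)) / y^2) · x^(-1)) / x^4    [power of a power]
= (((((z^4 · x^4) · ((x^3)^2)) · ((y^3)^2)) / y^2) · x^(-1)) / x^4    [power of a power]
= (((((z^4 · x^4) · x^6) · ((y^3)^2)) / y^2) · x^(-1)) / x^4    [power of a power]
= (((((z^4 · x^4) · x^6) · y^6) / y^2) · x^(-1)) / x^4    [power of a power]
= x^5y^4z^4    [quotient of powers; product of powers]

x^5y^4z^4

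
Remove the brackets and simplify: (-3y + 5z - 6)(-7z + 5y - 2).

(-3y + 5z - 6)(-7z + 5y - 2)
= 21yz - 15y^2 + 6y - 35z^2 + 25yz - 10z + 42z - 30y + 12    [distributive law]
= 46yz - 15y^2 - 24y - 35z^2 + 32z + 12    [combine like terms]

46yz - 15y^2 - 24y - 35z^2 + 32z + 12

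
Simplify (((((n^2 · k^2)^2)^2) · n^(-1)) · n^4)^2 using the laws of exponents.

(((((n^2 · k^2)^2)^2) · n^(-1)) · n^4)^2
= (((((n^2 · k^2)^2)^2) · n^(-1))^2) · ((n^4)^2)    [power of a product]
= (((((n^2 · k^2)^2)^2)^2) · ((n^(-1))^2)) · ((n^4)^2)    [power of a product]
= ((((n^2 · k^2)^2)^4) · ((n^(-1))^2)) · ((n^4)^2)    [power of a power]
= (((n^2 · k^2)^8) · ((n^(-1))^2)) · ((n^4)^2)    [power of a power]
= ((((n^2)^8) · ((k^2)^8)) · ((n^(-1))^2)) · ((n^4)^2)    [power of a product]
= ((n^16 · ((k^2)^8)) · ((n^(-1))^2)) · ((n^4)^2)    [power of a power]
= ((n^16 · k^16) · ((n^(-1))^2)) · ((n^4)^2)    [power of a power]
= ((n^16 · k^16) · n^(-2)) · ((n^4)^2)    [power of a power]
= ((n^16 · k^16) · n^(-2)) · n^8    [power of a power]
= k^16n^22    [product of powers]

k^16n^22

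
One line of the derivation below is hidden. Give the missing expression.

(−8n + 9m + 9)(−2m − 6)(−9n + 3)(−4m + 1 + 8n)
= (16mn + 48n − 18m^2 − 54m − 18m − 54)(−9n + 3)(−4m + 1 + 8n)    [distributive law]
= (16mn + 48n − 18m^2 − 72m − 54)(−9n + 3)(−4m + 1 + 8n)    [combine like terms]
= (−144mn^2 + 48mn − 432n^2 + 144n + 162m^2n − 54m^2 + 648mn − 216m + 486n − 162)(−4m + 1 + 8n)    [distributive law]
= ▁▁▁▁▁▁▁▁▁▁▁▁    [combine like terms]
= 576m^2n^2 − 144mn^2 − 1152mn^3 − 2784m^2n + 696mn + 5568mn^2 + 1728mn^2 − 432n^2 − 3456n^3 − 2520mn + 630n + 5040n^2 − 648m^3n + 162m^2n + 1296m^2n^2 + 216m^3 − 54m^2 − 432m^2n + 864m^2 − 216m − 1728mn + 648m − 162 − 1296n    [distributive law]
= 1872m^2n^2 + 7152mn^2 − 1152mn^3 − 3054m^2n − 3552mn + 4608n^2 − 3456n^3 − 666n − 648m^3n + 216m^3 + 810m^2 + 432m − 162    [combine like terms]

By combine like terms:

(−144mn^2 + 696mn − 432n^2 + 630n + 162m^2n − 54m^2 − 216m − 162)(−4m + 1 + 8n)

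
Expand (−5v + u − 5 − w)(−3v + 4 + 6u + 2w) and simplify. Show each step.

(−5v + u − 5 − w)(−3v + 4 + 6u + 2w)
= 15v² − 20v − 30uv − 10vw − 3uv + 4u + 6u² + 2uw + 15v − 20 − 30u − 10w + 3vw − 4w − 6uw − 2w²    [distributive law]
= 15v² − 5v − 33uv − 7vw − 26u + 6u² − 4uw − 20 − 14w − 2w²    [combine like terms]

15v² − 5v − 33uv − 7vw − 26u + 6u² − 4uw − 20 − 14w − 2w²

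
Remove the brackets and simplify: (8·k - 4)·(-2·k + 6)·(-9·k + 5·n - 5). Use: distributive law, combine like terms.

144·k^3 - 80·k^2·n - 424·k^2 + 280·k·n - 64·k - 120·n + 120

(8·k - 4)·(-2·k + 6)·(-9·k + 5·n - 5)
= (-16·k^2 + 48·k + 8·k - 24)·(-9·k + 5·n - 5)    [distributive law]
= (-16·k^2 + 56·k - 24)·(-9·k + 5·n - 5)    [combine like terms]
= 144·k^3 - 80·k^2·n + 80·k^2 - 504·k^2 + 280·k·n - 280·k + 216·k - 120·n + 120    [distributive law]
= 144·k^3 - 80·k^2·n - 424·k^2 + 280·k·n - 64·k - 120·n + 120    [combine like terms]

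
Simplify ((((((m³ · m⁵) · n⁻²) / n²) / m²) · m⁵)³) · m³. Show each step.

m³⁶n⁻¹²

((((((m³ · m⁵) · n⁻²) / n²) / m²) · m⁵)³) · m³
= ((((((m³ · m⁵) · n⁻²) / n²) / m²)³) · ((m⁵)³)) · m³    [power of a product]
= ((((((m³ · m⁵) · n⁻²) / n²)³) / ((m²)³)) · ((m⁵)³)) · m³    [power of a quotient]
= ((((((m³ · m⁵) · n⁻²)³) / ((n²)³)) / ((m²)³)) · ((m⁵)³)) · m³    [power of a quotient]
= ((((((m³ · m⁵)³) · ((n⁻²)³)) / ((n²)³)) / ((m²)³)) · ((m⁵)³)) · m³    [power of a product]
= (((((((m³)³) · ((m⁵)³)) · ((n⁻²)³)) / ((n²)³)) / ((m²)³)) · ((m⁵)³)) · m³    [power of a product]
= (((((m⁹ · ((m⁵)³)) · ((n⁻²)³)) / ((n²)³)) / ((m²)³)) · ((m⁵)³)) · m³    [power of a power]
= (((((m⁹ · m¹⁵) · ((n⁻²)³)) / ((n²)³)) / ((m²)³)) · ((m⁵)³)) · m³    [power of a power]
= ((((m²⁴ · ((n⁻²)³)) / ((n²)³)) / ((m²)³)) · ((m⁵)³)) · m³    [product of powers]
= ((((m²⁴ · n⁻⁶) / ((n²)³)) / ((m²)³)) · ((m⁵)³)) · m³    [power of a power]
= ((((m²⁴ · n⁻⁶) / n⁶) / ((m²)³)) · ((m⁵)³)) · m³    [power of a power]
= ((((m²⁴ · n⁻⁶) / n⁶) / m⁶) · ((m⁵)³)) · m³    [power of a power]
= ((((m²⁴ · n⁻⁶) / n⁶) / m⁶) · m¹⁵) · m³    [power of a power]
= m³⁶n⁻¹²    [quotient of powers; product of powers]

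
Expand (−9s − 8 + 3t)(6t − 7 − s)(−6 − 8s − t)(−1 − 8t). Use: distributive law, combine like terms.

(−9s − 8 + 3t)(6t − 7 − s)(−6 − 8s − t)(−1 − 8t)
= (−54st + 63s + 9s² − 48t + 56 + 8s + 18t² − 21t − 3st)(−6 − 8s − t)(−1 − 8t)    [distributive law]
= (−57st + 71s + 9s² − 69t + 56 + 18t²)(−6 − 8s − t)(−1 − 8t)    [combine like terms]
= (342st + 456s²t + 57st² − 426s − 568s² − 71st − 54s² − 72s³ − 9s²t + 414t + 552st + 69t² − 336 − 448s − 56t − 108t² − 144st² − 18t³)(−1 − 8t)    [distributive law]
= (823st + 447s²t − 87st² − 874s − 622s² − 72s³ + 358t − 39t² − 336 − 18t³)(−1 − 8t)    [combine like terms]
= −823st − 6584st² − 447s²t − 3576s²t² + 87st² + 696st³ + 874s + 6992st + 622s² + 4976s²t + 72s³ + 576s³t − 358t − 2864t² + 39t² + 312t³ + 336 + 2688t + 18t³ + 144t⁴    [distributive law]
= 6169st − 6497st² + 4529s²t − 3576s²t² + 696st³ + 874s + 622s² + 72s³ + 576s³t + 2330t − 2825t² + 330t³ + 336 + 144t⁴    [combine like terms]

6169st − 6497st² + 4529s²t − 3576s²t² + 696st³ + 874s + 622s² + 72s³ + 576s³t + 2330t − 2825t² + 330t³ + 336 + 144t⁴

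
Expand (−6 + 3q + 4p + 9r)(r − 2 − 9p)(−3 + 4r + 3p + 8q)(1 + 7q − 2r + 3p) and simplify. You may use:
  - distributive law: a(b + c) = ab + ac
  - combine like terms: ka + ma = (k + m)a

192r + 387qr − 363r^2 + 907pr − 327qr^2 + 282r^3 − 1336pr^2 + 149pqr + 162p^2r − 1455q^2r − 36 − 138q − 210p + 59pq − 60p^2 + 750q^2 + 2646p^2q + 630p^3 + 2657pq^2 + 540q^2r^2 + 84qr^3 − 285pqr^2 − 4501pq^2r − 4032p^2qr + 168q^3r − 336q^3 − 3231p^2q^2 − 1863p^3q − 1512pq^3 + 670pr^3 − 93p^2r^2 − 909p^3r − 324p^4 − 72r^4

(−6 + 3q + 4p + 9r)(r − 2 − 9p)(−3 + 4r + 3p + 8q)(1 + 7q − 2r + 3p)
= (−6r + 12 + 54p + 3qr − 6q − 27pq + 4pr − 8p − 36p^2 + 9r^2 − 18r − 81pr)(−3 + 4r + 3p + 8q)(1 + 7q − 2r + 3p)    [distributive law]
= (−24r + 12 + 46p + 3qr − 6q − 27pq − 77pr − 36p^2 + 9r^2)(−3 + 4r + 3p + 8q)(1 + 7q − 2r + 3p)    [combine like terms]
= (72r − 96r^2 − 72pr − 192qr − 36 + 48r + 36p + 96q − 138p + 184pr + 138p^2 + 368pq − 9qr + 12qr^2 + 9pqr + 24q^2r + 18q − 24qr − 18pq − 48q^2 + 81pq − 108pqr − 81p^2q − 216pq^2 + 231pr − 308pr^2 − 231p^2r − 616pqr + 108p^2 − 144p^2r − 108p^3 − 288p^2q − 27r^2 + 36r^3 + 27pr^2 + 72qr^2)(1 + 7q − 2r + 3p)    [distributive law]
= (120r − 123r^2 + 343pr − 225qr − 36 − 102p + 114q + 246p^2 + 431pq + 84qr^2 − 715pqr + 24q^2r − 48q^2 − 369p^2q − 216pq^2 − 281pr^2 − 375p^2r − 108p^3 + 36r^3)(1 + 7q − 2r + 3p)    [combine like terms]
= 120r + 840qr − 240r^2 + 360pr − 123r^2 − 861qr^2 + 246r^3 − 369pr^2 + 343pr + 2401pqr − 686pr^2 + 1029p^2r − 225qr − 1575q^2r + 450qr^2 − 675pqr − 36 − 252q + 72r − 108p − 102p − 714pq + 204pr − 306p^2 + 114q + 798q^2 − 228qr + 342pq + 246p^2 + 1722p^2q − 492p^2r + 738p^3 + 431pq + 3017pq^2 − 862pqr + 1293p^2q + 84qr^2 + 588q^2r^2 − 168qr^3 + 252pqr^2 − 715pqr − 5005pq^2r + 1430pqr^2 − 2145p^2qr + 24q^2r + 168q^3r − 48q^2r^2 + 72pq^2r − 48q^2 − 336q^3 + 96q^2r − 144pq^2 − 369p^2q − 2583p^2q^2 + 738p^2qr − 1107p^3q − 216pq^2 − 1512pq^3 + 432pq^2r − 648p^2q^2 − 281pr^2 − 1967pqr^2 + 562pr^3 − 843p^2r^2 − 375p^2r − 2625p^2qr + 750p^2r^2 − 1125p^3r − 108p^3 − 756p^3q + 216p^3r − 324p^4 + 36r^3 + 252qr^3 − 72r^4 + 108pr^3    [distributive law]
= 192r + 387qr − 363r^2 + 907pr − 327qr^2 + 282r^3 − 1336pr^2 + 149pqr + 162p^2r − 1455q^2r − 36 − 138q − 210p + 59pq − 60p^2 + 750q^2 + 2646p^2q + 630p^3 + 2657pq^2 + 540q^2r^2 + 84qr^3 − 285pqr^2 − 4501pq^2r − 4032p^2qr + 168q^3r − 336q^3 − 3231p^2q^2 − 1863p^3q − 1512pq^3 + 670pr^3 − 93p^2r^2 − 909p^3r − 324p^4 − 72r^4    [combine like terms]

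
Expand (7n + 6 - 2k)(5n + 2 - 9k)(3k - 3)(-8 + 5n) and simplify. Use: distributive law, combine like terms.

(7n + 6 - 2k)(5n + 2 - 9k)(3k - 3)(-8 + 5n)
= (35n^2 + 14n - 63kn + 30n + 12 - 54k - 10kn - 4k + 18k^2)(3k - 3)(-8 + 5n)    [distributive law]
= (35n^2 + 44n - 73kn + 12 - 58k + 18k^2)(3k - 3)(-8 + 5n)    [combine like terms]
= (105kn^2 - 105n^2 + 132kn - 132n - 219k^2n + 219kn + 36k - 36 - 174k^2 + 174k + 54k^3 - 54k^2)(-8 + 5n)    [distributive law]
= (105kn^2 - 105n^2 + 351kn - 132n - 219k^2n + 210k - 36 - 228k^2 + 54k^3)(-8 + 5n)    [combine like terms]
= -840kn^2 + 525kn^3 + 840n^2 - 525n^3 - 2808kn + 1755kn^2 + 1056n - 660n^2 + 1752k^2n - 1095k^2n^2 - 1680k + 1050kn + 288 - 180n + 1824k^2 - 1140k^2n - 432k^3 + 270k^3n    [distributive law]
= 915kn^2 + 525kn^3 + 180n^2 - 525n^3 - 1758kn + 876n + 612k^2n - 1095k^2n^2 - 1680k + 288 + 1824k^2 - 432k^3 + 270k^3n    [combine like terms]

915kn^2 + 525kn^3 + 180n^2 - 525n^3 - 1758kn + 876n + 612k^2n - 1095k^2n^2 - 1680k + 288 + 1824k^2 - 432k^3 + 270k^3n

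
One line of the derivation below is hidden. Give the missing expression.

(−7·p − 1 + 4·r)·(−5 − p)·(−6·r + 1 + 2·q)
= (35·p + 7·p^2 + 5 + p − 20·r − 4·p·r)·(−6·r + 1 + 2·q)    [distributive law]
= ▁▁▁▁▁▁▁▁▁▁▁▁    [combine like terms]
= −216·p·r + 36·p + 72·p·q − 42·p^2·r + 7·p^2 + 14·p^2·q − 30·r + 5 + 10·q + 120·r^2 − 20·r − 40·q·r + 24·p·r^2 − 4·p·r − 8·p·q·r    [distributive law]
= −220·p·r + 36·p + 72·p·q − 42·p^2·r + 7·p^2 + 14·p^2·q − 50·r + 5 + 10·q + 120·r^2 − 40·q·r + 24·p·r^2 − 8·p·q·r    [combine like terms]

By combine like terms:

(36·p + 7·p^2 + 5 − 20·r − 4·p·r)·(−6·r + 1 + 2·q)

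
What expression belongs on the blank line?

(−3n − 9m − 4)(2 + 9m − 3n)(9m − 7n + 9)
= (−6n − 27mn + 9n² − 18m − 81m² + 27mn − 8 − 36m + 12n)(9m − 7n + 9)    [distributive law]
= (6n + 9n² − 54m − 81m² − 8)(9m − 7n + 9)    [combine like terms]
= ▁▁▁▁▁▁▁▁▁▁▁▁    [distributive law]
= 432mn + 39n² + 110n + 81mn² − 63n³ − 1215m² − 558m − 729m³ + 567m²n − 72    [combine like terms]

By distributive law:

54mn − 42n² + 54n + 81mn² − 63n³ + 81n² − 486m² + 378mn − 486m − 729m³ + 567m²n − 729m² − 72m + 56n − 72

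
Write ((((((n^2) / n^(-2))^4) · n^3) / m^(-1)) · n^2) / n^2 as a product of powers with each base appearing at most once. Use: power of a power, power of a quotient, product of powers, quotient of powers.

((((((n^2) / n^(-2))^4) · n^3) / m^(-1)) · n^2) / n^2
= ((((((n^2)^4) / ((n^(-2))^4)) · n^3) / m^(-1)) · n^2) / n^2    [power of a quotient]
= (((((n^8) / ((n^(-2))^4)) · n^3) / m^(-1)) · n^2) / n^2    [power of a power]
= ((((n^8 / n^(-8)) · n^3) / m^(-1)) · n^2) / n^2    [power of a power]
= (((n^16 · n^3) / m^(-1)) · n^2) / n^2    [quotient of powers]
= ((n^19 / m^(-1)) · n^2) / n^2    [product of powers]
= mn^19    [quotient of powers; product of powers]

mn^19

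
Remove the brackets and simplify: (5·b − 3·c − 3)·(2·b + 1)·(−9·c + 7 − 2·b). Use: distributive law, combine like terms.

−78·b^2·c + 72·b^2 − 20·b^3 − 27·b·c − b + 54·b·c^2 + 27·c^2 + 6·c − 21

(5·b − 3·c − 3)·(2·b + 1)·(−9·c + 7 − 2·b)
= (10·b^2 + 5·b − 6·b·c − 3·c − 6·b − 3)·(−9·c + 7 − 2·b)    [distributive law]
= (10·b^2 − b − 6·b·c − 3·c − 3)·(−9·c + 7 − 2·b)    [combine like terms]
= −90·b^2·c + 70·b^2 − 20·b^3 + 9·b·c − 7·b + 2·b^2 + 54·b·c^2 − 42·b·c + 12·b^2·c + 27·c^2 − 21·c + 6·b·c + 27·c − 21 + 6·b    [distributive law]
= −78·b^2·c + 72·b^2 − 20·b^3 − 27·b·c − b + 54·b·c^2 + 27·c^2 + 6·c − 21    [combine like terms]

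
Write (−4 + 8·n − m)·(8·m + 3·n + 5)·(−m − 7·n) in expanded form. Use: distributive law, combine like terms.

37·m^2 + 231·m·n − 196·n^2 + 20·m + 140·n − 5·m^2·n − 451·m·n^2 − 168·n^3 + 8·m^3

(−4 + 8·n − m)·(8·m + 3·n + 5)·(−m − 7·n)
= (−32·m − 12·n − 20 + 64·m·n + 24·n^2 + 40·n − 8·m^2 − 3·m·n − 5·m)·(−m − 7·n)    [distributive law]
= (−37·m + 28·n − 20 + 61·m·n + 24·n^2 − 8·m^2)·(−m − 7·n)    [combine like terms]
= 37·m^2 + 259·m·n − 28·m·n − 196·n^2 + 20·m + 140·n − 61·m^2·n − 427·m·n^2 − 24·m·n^2 − 168·n^3 + 8·m^3 + 56·m^2·n    [distributive law]
= 37·m^2 + 231·m·n − 196·n^2 + 20·m + 140·n − 5·m^2·n − 451·m·n^2 − 168·n^3 + 8·m^3    [combine like terms]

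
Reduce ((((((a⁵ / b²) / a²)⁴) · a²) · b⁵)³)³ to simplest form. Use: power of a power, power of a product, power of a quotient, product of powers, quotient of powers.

((((((a⁵ / b²) / a²)⁴) · a²) · b⁵)³)³
= (((((a⁵ / b²) / a²)⁴) · a²) · b⁵)⁹    [power of a power]
= (((((a⁵ / b²) / a²)⁴) · a²)⁹) · ((b⁵)⁹)    [power of a product]
= (((((a⁵ / b²) / a²)⁴)⁹) · ((a²)⁹)) · ((b⁵)⁹)    [power of a product]
= ((((a⁵ / b²) / a²)³⁶) · ((a²)⁹)) · ((b⁵)⁹)    [power of a power]
= ((((a⁵ / b²)³⁶) / ((a²)³⁶)) · ((a²)⁹)) · ((b⁵)⁹)    [power of a quotient]
= (((((a⁵)³⁶) / ((b²)³⁶)) / ((a²)³⁶)) · ((a²)⁹)) · ((b⁵)⁹)    [power of a quotient]
= (((a¹⁸⁰ / ((b²)³⁶)) / ((a²)³⁶)) · ((a²)⁹)) · ((b⁵)⁹)    [power of a power]
= (((a¹⁸⁰ / b⁷²) / ((a²)³⁶)) · ((a²)⁹)) · ((b⁵)⁹)    [power of a power]
= (((a¹⁸⁰ / b⁷²) / a⁷²) · ((a²)⁹)) · ((b⁵)⁹)    [power of a power]
= (((a¹⁸⁰ / b⁷²) / a⁷²) · a¹⁸) · ((b⁵)⁹)    [power of a power]
= (((a¹⁸⁰ / b⁷²) / a⁷²) · a¹⁸) · b⁴⁵    [power of a power]
= a¹²⁶·b⁻²⁷    [quotient of powers; product of powers]

a¹²⁶·b⁻²⁷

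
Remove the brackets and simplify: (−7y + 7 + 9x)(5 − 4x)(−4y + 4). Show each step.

140y² − 280y − 112xy² + 44xy + 140 + 68x + 144x²y − 144x²

(−7y + 7 + 9x)(5 − 4x)(−4y + 4)
= (−35y + 28xy + 35 − 28x + 45x − 36x²)(−4y + 4)    [distributive law]
= (−35y + 28xy + 35 + 17x − 36x²)(−4y + 4)    [combine like terms]
= 140y² − 140y − 112xy² + 112xy − 140y + 140 − 68xy + 68x + 144x²y − 144x²    [distributive law]
= 140y² − 280y − 112xy² + 44xy + 140 + 68x + 144x²y − 144x²    [combine like terms]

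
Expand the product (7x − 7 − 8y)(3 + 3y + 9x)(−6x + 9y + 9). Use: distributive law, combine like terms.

819x² − 567xy − 252x + 873x²y − 315xy² − 378x³ − 594y − 189 − 621y² − 216y³

(7x − 7 − 8y)(3 + 3y + 9x)(−6x + 9y + 9)
= (21x + 21xy + 63x² − 21 − 21y − 63x − 24y − 24y² − 72xy)(−6x + 9y + 9)    [distributive law]
= (−42x − 51xy + 63x² − 21 − 45y − 24y²)(−6x + 9y + 9)    [combine like terms]
= 252x² − 378xy − 378x + 306x²y − 459xy² − 459xy − 378x³ + 567x²y + 567x² + 126x − 189y − 189 + 270xy − 405y² − 405y + 144xy² − 216y³ − 216y²    [distributive law]
= 819x² − 567xy − 252x + 873x²y − 315xy² − 378x³ − 594y − 189 − 621y² − 216y³    [combine like terms]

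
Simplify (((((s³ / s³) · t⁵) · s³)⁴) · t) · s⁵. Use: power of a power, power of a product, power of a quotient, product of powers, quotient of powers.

(((((s³ / s³) · t⁵) · s³)⁴) · t) · s⁵
= (((((s³ / s³) · t⁵)⁴) · ((s³)⁴)) · t) · s⁵    [power of a product]
= (((((s³ / s³)⁴) · ((t⁵)⁴)) · ((s³)⁴)) · t) · s⁵    [power of a product]
= ((((((s³)⁴) / ((s³)⁴)) · ((t⁵)⁴)) · ((s³)⁴)) · t) · s⁵    [power of a quotient]
= ((((s¹² / ((s³)⁴)) · ((t⁵)⁴)) · ((s³)⁴)) · t) · s⁵    [power of a power]
= ((((s¹² / s¹²) · ((t⁵)⁴)) · ((s³)⁴)) · t) · s⁵    [power of a power]
= (((s⁰ · ((t⁵)⁴)) · ((s³)⁴)) · t) · s⁵    [quotient of powers]
= (((s⁰ · t²⁰) · ((s³)⁴)) · t) · s⁵    [power of a power]
= (((s⁰ · t²⁰) · s¹²) · t) · s⁵    [power of a power]
= s¹⁷·t²¹    [product of powers]

s¹⁷·t²¹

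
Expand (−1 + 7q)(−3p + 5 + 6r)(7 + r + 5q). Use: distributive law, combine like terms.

21p + 3pr − 132pq − 35 − 47r + 220q − 6r^2 + 299qr − 21pqr − 105pq^2 + 175q^2 + 42qr^2 + 210q^2r

(−1 + 7q)(−3p + 5 + 6r)(7 + r + 5q)
= (3p − 5 − 6r − 21pq + 35q + 42qr)(7 + r + 5q)    [distributive law]
= 21p + 3pr + 15pq − 35 − 5r − 25q − 42r − 6r^2 − 30qr − 147pq − 21pqr − 105pq^2 + 245q + 35qr + 175q^2 + 294qr + 42qr^2 + 210q^2r    [distributive law]
= 21p + 3pr − 132pq − 35 − 47r + 220q − 6r^2 + 299qr − 21pqr − 105pq^2 + 175q^2 + 42qr^2 + 210q^2r    [combine like terms]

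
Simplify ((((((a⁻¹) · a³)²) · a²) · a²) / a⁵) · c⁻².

((((((a⁻¹) · a³)²) · a²) · a²) / a⁵) · c⁻²
= ((((((a⁻¹)²) · ((a³)²)) · a²) · a²) / a⁵) · c⁻²    [power of a product]
= (((((a⁻²) · ((a³)²)) · a²) · a²) / a⁵) · c⁻²    [power of a power]
= ((((a⁻² · a⁶) · a²) · a²) / a⁵) · c⁻²    [power of a power]
= (((a⁴ · a²) · a²) / a⁵) · c⁻²    [product of powers]
= ((a⁶ · a²) / a⁵) · c⁻²    [product of powers]
= (a⁸ / a⁵) · c⁻²    [product of powers]
= a³ · c⁻²    [quotient of powers]
= a³·c⁻²    [rearrange]

a³·c⁻²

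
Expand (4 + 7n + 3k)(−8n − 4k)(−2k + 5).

−196kn − 160n − 28k^2 − 80k + 112kn^2 − 280n^2 + 104k^2n + 24k^3

(4 + 7n + 3k)(−8n − 4k)(−2k + 5)
= (−32n − 16k − 56n^2 − 28kn − 24kn − 12k^2)(−2k + 5)    [distributive law]
= (−32n − 16k − 56n^2 − 52kn − 12k^2)(−2k + 5)    [combine like terms]
= 64kn − 160n + 32k^2 − 80k + 112kn^2 − 280n^2 + 104k^2n − 260kn + 24k^3 − 60k^2    [distributive law]
= −196kn − 160n − 28k^2 − 80k + 112kn^2 − 280n^2 + 104k^2n + 24k^3    [combine like terms]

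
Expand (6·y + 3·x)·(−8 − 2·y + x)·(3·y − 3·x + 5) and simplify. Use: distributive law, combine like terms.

−204·y² + 72·x·y − 240·y − 36·y³ + 36·x·y² + 87·x² − 120·x + 9·x²·y − 9·x³

(6·y + 3·x)·(−8 − 2·y + x)·(3·y − 3·x + 5)
= (−48·y − 12·y² + 6·x·y − 24·x − 6·x·y + 3·x²)·(3·y − 3·x + 5)    [distributive law]
= (−48·y − 12·y² − 24·x + 3·x²)·(3·y − 3·x + 5)    [combine like terms]
= −144·y² + 144·x·y − 240·y − 36·y³ + 36·x·y² − 60·y² − 72·x·y + 72·x² − 120·x + 9·x²·y − 9·x³ + 15·x²    [distributive law]
= −204·y² + 72·x·y − 240·y − 36·y³ + 36·x·y² + 87·x² − 120·x + 9·x²·y − 9·x³    [combine like terms]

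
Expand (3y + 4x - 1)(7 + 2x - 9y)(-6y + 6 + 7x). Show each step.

-342y² + 222y - 126xy - 9xy² - 258x²y + 162y³ + 107x + 230x² + 56x³ - 42

(3y + 4x - 1)(7 + 2x - 9y)(-6y + 6 + 7x)
= (21y + 6xy - 27y² + 28x + 8x² - 36xy - 7 - 2x + 9y)(-6y + 6 + 7x)    [distributive law]
= (30y - 30xy - 27y² + 26x + 8x² - 7)(-6y + 6 + 7x)    [combine like terms]
= -180y² + 180y + 210xy + 180xy² - 180xy - 210x²y + 162y³ - 162y² - 189xy² - 156xy + 156x + 182x² - 48x²y + 48x² + 56x³ + 42y - 42 - 49x    [distributive law]
= -342y² + 222y - 126xy - 9xy² - 258x²y + 162y³ + 107x + 230x² + 56x³ - 42    [combine like terms]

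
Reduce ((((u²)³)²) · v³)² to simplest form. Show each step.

u²⁴·v⁶

((((u²)³)²) · v³)²
= ((((u²)³)²)²) · ((v³)²)    [power of a product]
= (((u²)³)⁴) · ((v³)²)    [power of a power]
= ((u²)¹²) · ((v³)²)    [power of a power]
= u²⁴ · ((v³)²)    [power of a power]
= u²⁴ · v⁶    [power of a power]
= u²⁴·v⁶    [rearrange]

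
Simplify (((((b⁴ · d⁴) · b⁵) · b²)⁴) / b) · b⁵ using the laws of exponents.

b⁴⁸d¹⁶

(((((b⁴ · d⁴) · b⁵) · b²)⁴) / b) · b⁵
= (((((b⁴ · d⁴) · b⁵)⁴) · ((b²)⁴)) / b) · b⁵    [power of a product]
= (((((b⁴ · d⁴)⁴) · ((b⁵)⁴)) · ((b²)⁴)) / b) · b⁵    [power of a product]
= ((((((b⁴)⁴) · ((d⁴)⁴)) · ((b⁵)⁴)) · ((b²)⁴)) / b) · b⁵    [power of a product]
= ((((b¹⁶ · ((d⁴)⁴)) · ((b⁵)⁴)) · ((b²)⁴)) / b) · b⁵    [power of a power]
= ((((b¹⁶ · d¹⁶) · ((b⁵)⁴)) · ((b²)⁴)) / b) · b⁵    [power of a power]
= ((((b¹⁶ · d¹⁶) · b²⁰) · ((b²)⁴)) / b) · b⁵    [power of a power]
= ((((b¹⁶ · d¹⁶) · b²⁰) · b⁸) / b) · b⁵    [power of a power]
= b⁴⁸d¹⁶    [quotient of powers; product of powers]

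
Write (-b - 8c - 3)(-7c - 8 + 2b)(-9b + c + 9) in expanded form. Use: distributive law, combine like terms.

79b^2c - 513bc^2 - 844bc - 36b^2 - 198b + 18b^3 + 56c^3 + 589c^2 + 789c + 216

(-b - 8c - 3)(-7c - 8 + 2b)(-9b + c + 9)
= (7bc + 8b - 2b^2 + 56c^2 + 64c - 16bc + 21c + 24 - 6b)(-9b + c + 9)    [distributive law]
= (-9bc + 2b - 2b^2 + 56c^2 + 85c + 24)(-9b + c + 9)    [combine like terms]
= 81b^2c - 9bc^2 - 81bc - 18b^2 + 2bc + 18b + 18b^3 - 2b^2c - 18b^2 - 504bc^2 + 56c^3 + 504c^2 - 765bc + 85c^2 + 765c - 216b + 24c + 216    [distributive law]
= 79b^2c - 513bc^2 - 844bc - 36b^2 - 198b + 18b^3 + 56c^3 + 589c^2 + 789c + 216    [combine like terms]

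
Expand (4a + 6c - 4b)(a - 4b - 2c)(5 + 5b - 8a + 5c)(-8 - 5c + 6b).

(4a + 6c - 4b)(a - 4b - 2c)(5 + 5b - 8a + 5c)(-8 - 5c + 6b)
= (4a² - 16ab - 8ac + 6ac - 24bc - 12c² - 4ab + 16b² + 8bc)(5 + 5b - 8a + 5c)(-8 - 5c + 6b)    [distributive law]
= (4a² - 20ab - 2ac - 16bc - 12c² + 16b²)(5 + 5b - 8a + 5c)(-8 - 5c + 6b)    [combine like terms]
= (20a² + 20a²b - 32a³ + 20a²c - 100ab - 100ab² + 160a²b - 100abc - 10ac - 10abc + 16a²c - 10ac² - 80bc - 80b²c + 128abc - 80bc² - 60c² - 60bc² + 96ac² - 60c³ + 80b² + 80b³ - 128ab² + 80b²c)(-8 - 5c + 6b)    [distributive law]
= (20a² + 180a²b - 32a³ + 36a²c - 100ab - 228ab² + 18abc - 10ac + 86ac² - 80bc - 140bc² - 60c² - 60c³ + 80b² + 80b³)(-8 - 5c + 6b)    [combine like terms]
= -160a² - 100a²c + 120a²b - 1440a²b - 900a²bc + 1080a²b² + 256a³ + 160a³c - 192a³b - 288a²c - 180a²c² + 216a²bc + 800ab + 500abc - 600ab² + 1824ab² + 1140ab²c - 1368ab³ - 144abc - 90abc² + 108ab²c + 80ac + 50ac² - 60abc - 688ac² - 430ac³ + 516abc² + 640bc + 400bc² - 480b²c + 1120bc² + 700bc³ - 840b²c² + 480c² + 300c³ - 360bc² + 480c³ + 300c⁴ - 360bc³ - 640b² - 400b²c + 480b³ - 640b³ - 400b³c + 480b⁴    [distributive law]
= -160a² - 388a²c - 1320a²b - 684a²bc + 1080a²b² + 256a³ + 160a³c - 192a³b - 180a²c² + 800ab + 296abc + 1224ab² + 1248ab²c - 1368ab³ + 426abc² + 80ac - 638ac² - 430ac³ + 640bc + 1160bc² - 880b²c + 340bc³ - 840b²c² + 480c² + 780c³ + 300c⁴ - 640b² - 160b³ - 400b³c + 480b⁴    [combine like terms]

-160a² - 388a²c - 1320a²b - 684a²bc + 1080a²b² + 256a³ + 160a³c - 192a³b - 180a²c² + 800ab + 296abc + 1224ab² + 1248ab²c - 1368ab³ + 426abc² + 80ac - 638ac² - 430ac³ + 640bc + 1160bc² - 880b²c + 340bc³ - 840b²c² + 480c² + 780c³ + 300c⁴ - 640b² - 160b³ - 400b³c + 480b⁴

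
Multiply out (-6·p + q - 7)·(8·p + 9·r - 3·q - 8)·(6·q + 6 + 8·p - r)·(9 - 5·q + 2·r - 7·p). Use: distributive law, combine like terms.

-444·p^2·q - 524·p^2·q^2 + 3706·p^2·q·r + 2480·p^3·q - 5968·p^2 + 1580·p^2·r - 992·p^3 + 1920·p^3·r + 2688·p^4 - 1146·p^2·r^2 + 4381·p·q·r + 1255·p·q^2·r - 763·p·q·r^2 - 3542·p·r - 1595·p·r^2 + 108·p·r^3 - 292·p·q^2 - 534·p·q^3 - 2990·p·q + 1248·p + 2318·q^2·r - 321·q^3·r + 159·q^2·r^2 - 35·q·r - 1070·q·r^2 - 18·q·r^3 - 462·q^3 + 90·q^4 - 1530·q^2 + 2046·q - 3234·r - 301·r^2 + 126·r^3 + 3024

(-6·p + q - 7)·(8·p + 9·r - 3·q - 8)·(6·q + 6 + 8·p - r)·(9 - 5·q + 2·r - 7·p)
= (-48·p^2 - 54·p·r + 18·p·q + 48·p + 8·p·q + 9·q·r - 3·q^2 - 8·q - 56·p - 63·r + 21·q + 56)·(6·q + 6 + 8·p - r)·(9 - 5·q + 2·r - 7·p)    [distributive law]
= (-48·p^2 - 54·p·r + 26·p·q - 8·p + 9·q·r - 3·q^2 + 13·q - 63·r + 56)·(6·q + 6 + 8·p - r)·(9 - 5·q + 2·r - 7·p)    [combine like terms]
= (-288·p^2·q - 288·p^2 - 384·p^3 + 48·p^2·r - 324·p·q·r - 324·p·r - 432·p^2·r + 54·p·r^2 + 156·p·q^2 + 156·p·q + 208·p^2·q - 26·p·q·r - 48·p·q - 48·p - 64·p^2 + 8·p·r + 54·q^2·r + 54·q·r + 72·p·q·r - 9·q·r^2 - 18·q^3 - 18·q^2 - 24·p·q^2 + 3·q^2·r + 78·q^2 + 78·q + 104·p·q - 13·q·r - 378·q·r - 378·r - 504·p·r + 63·r^2 + 336·q + 336 + 448·p - 56·r)·(9 - 5·q + 2·r - 7·p)    [distributive law]
= (-80·p^2·q - 352·p^2 - 384·p^3 - 384·p^2·r - 278·p·q·r - 820·p·r + 54·p·r^2 + 132·p·q^2 + 212·p·q + 400·p + 57·q^2·r - 337·q·r - 9·q·r^2 - 18·q^3 + 60·q^2 + 414·q - 434·r + 63·r^2 + 336)·(9 - 5·q + 2·r - 7·p)    [combine like terms]
= -720·p^2·q + 400·p^2·q^2 - 160·p^2·q·r + 560·p^3·q - 3168·p^2 + 1760·p^2·q - 704·p^2·r + 2464·p^3 - 3456·p^3 + 1920·p^3·q - 768·p^3·r + 2688·p^4 - 3456·p^2·r + 1920·p^2·q·r - 768·p^2·r^2 + 2688·p^3·r - 2502·p·q·r + 1390·p·q^2·r - 556·p·q·r^2 + 1946·p^2·q·r - 7380·p·r + 4100·p·q·r - 1640·p·r^2 + 5740·p^2·r + 486·p·r^2 - 270·p·q·r^2 + 108·p·r^3 - 378·p^2·r^2 + 1188·p·q^2 - 660·p·q^3 + 264·p·q^2·r - 924·p^2·q^2 + 1908·p·q - 1060·p·q^2 + 424·p·q·r - 1484·p^2·q + 3600·p - 2000·p·q + 800·p·r - 2800·p^2 + 513·q^2·r - 285·q^3·r + 114·q^2·r^2 - 399·p·q^2·r - 3033·q·r + 1685·q^2·r - 674·q·r^2 + 2359·p·q·r - 81·q·r^2 + 45·q^2·r^2 - 18·q·r^3 + 63·p·q·r^2 - 162·q^3 + 90·q^4 - 36·q^3·r + 126·p·q^3 + 540·q^2 - 300·q^3 + 120·q^2·r - 420·p·q^2 + 3726·q - 2070·q^2 + 828·q·r - 2898·p·q - 3906·r + 2170·q·r - 868·r^2 + 3038·p·r + 567·r^2 - 315·q·r^2 + 126·r^3 - 441·p·r^2 + 3024 - 1680·q + 672·r - 2352·p    [distributive law]
= -444·p^2·q - 524·p^2·q^2 + 3706·p^2·q·r + 2480·p^3·q - 5968·p^2 + 1580·p^2·r - 992·p^3 + 1920·p^3·r + 2688·p^4 - 1146·p^2·r^2 + 4381·p·q·r + 1255·p·q^2·r - 763·p·q·r^2 - 3542·p·r - 1595·p·r^2 + 108·p·r^3 - 292·p·q^2 - 534·p·q^3 - 2990·p·q + 1248·p + 2318·q^2·r - 321·q^3·r + 159·q^2·r^2 - 35·q·r - 1070·q·r^2 - 18·q·r^3 - 462·q^3 + 90·q^4 - 1530·q^2 + 2046·q - 3234·r - 301·r^2 + 126·r^3 + 3024    [combine like terms]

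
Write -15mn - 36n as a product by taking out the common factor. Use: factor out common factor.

-15mn - 36n
= 3(-5mn - 12n)    [factor out 3]
= 3n(-5m - 12)    [factor out n]

3n(-5m - 12)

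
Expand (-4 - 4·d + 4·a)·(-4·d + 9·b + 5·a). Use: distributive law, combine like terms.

16·d - 36·b - 20·a + 16·d² - 36·b·d - 36·a·d + 36·a·b + 20·a²

(-4 - 4·d + 4·a)·(-4·d + 9·b + 5·a)
= 16·d - 36·b - 20·a + 16·d² - 36·b·d - 20·a·d - 16·a·d + 36·a·b + 20·a²    [distributive law]
= 16·d - 36·b - 20·a + 16·d² - 36·b·d - 36·a·d + 36·a·b + 20·a²    [combine like terms]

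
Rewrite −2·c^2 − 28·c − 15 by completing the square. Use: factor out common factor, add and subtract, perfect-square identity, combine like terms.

−2·c^2 − 28·c − 15
= −2(c^2 + 14·c) − 15    [factor out -2 from the c-terms]
= −2(c^2 + 14·c + 49 − 49) − 15    [add and subtract 49 inside the bracket]
= −2(c + 7)^2 + 98 − 15    [perfect-square identity]
= −2(c + 7)^2 + 83    [combine constants]

−2(c + 7)^2 + 83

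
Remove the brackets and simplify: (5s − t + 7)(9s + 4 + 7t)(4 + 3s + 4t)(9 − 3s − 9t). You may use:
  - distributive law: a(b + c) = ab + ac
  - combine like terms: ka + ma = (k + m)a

2613s² − 72s³ − 3252s²t − 405s⁴ − 1989s³t − 2571s²t² + 3408s + 519st − 4848st² − 663st³ + 1620t − 1260t² − 1620t³ + 252t⁴ + 1008

(5s − t + 7)(9s + 4 + 7t)(4 + 3s + 4t)(9 − 3s − 9t)
= (45s² + 20s + 35st − 9st − 4t − 7t² + 63s + 28 + 49t)(4 + 3s + 4t)(9 − 3s − 9t)    [distributive law]
= (45s² + 83s + 26st + 45t − 7t² + 28)(4 + 3s + 4t)(9 − 3s − 9t)    [combine like terms]
= (180s² + 135s³ + 180s²t + 332s + 249s² + 332st + 104st + 78s²t + 104st² + 180t + 135st + 180t² − 28t² − 21st² − 28t³ + 112 + 84s + 112t)(9 − 3s − 9t)    [distributive law]
= (429s² + 135s³ + 258s²t + 416s + 571st + 83st² + 292t + 152t² − 28t³ + 112)(9 − 3s − 9t)    [combine like terms]
= 3861s² − 1287s³ − 3861s²t + 1215s³ − 405s⁴ − 1215s³t + 2322s²t − 774s³t − 2322s²t² + 3744s − 1248s² − 3744st + 5139st − 1713s²t − 5139st² + 747st² − 249s²t² − 747st³ + 2628t − 876st − 2628t² + 1368t² − 456st² − 1368t³ − 252t³ + 84st³ + 252t⁴ + 1008 − 336s − 1008t    [distributive law]
= 2613s² − 72s³ − 3252s²t − 405s⁴ − 1989s³t − 2571s²t² + 3408s + 519st − 4848st² − 663st³ + 1620t − 1260t² − 1620t³ + 252t⁴ + 1008    [combine like terms]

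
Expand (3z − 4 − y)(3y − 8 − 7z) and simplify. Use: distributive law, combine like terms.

16yz + 4z − 21z^2 − 4y + 32 − 3y^2

(3z − 4 − y)(3y − 8 − 7z)
= 9yz − 24z − 21z^2 − 12y + 32 + 28z − 3y^2 + 8y + 7yz    [distributive law]
= 16yz + 4z − 21z^2 − 4y + 32 − 3y^2    [combine like terms]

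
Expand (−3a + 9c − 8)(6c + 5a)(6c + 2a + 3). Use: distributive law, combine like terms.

270ac^2 − 36a^2c − 255ac − 30a^3 − 125a^2 + 324c^3 − 126c^2 − 144c − 120a

(−3a + 9c − 8)(6c + 5a)(6c + 2a + 3)
= (−18ac − 15a^2 + 54c^2 + 45ac − 48c − 40a)(6c + 2a + 3)    [distributive law]
= (27ac − 15a^2 + 54c^2 − 48c − 40a)(6c + 2a + 3)    [combine like terms]
= 162ac^2 + 54a^2c + 81ac − 90a^2c − 30a^3 − 45a^2 + 324c^3 + 108ac^2 + 162c^2 − 288c^2 − 96ac − 144c − 240ac − 80a^2 − 120a    [distributive law]
= 270ac^2 − 36a^2c − 255ac − 30a^3 − 125a^2 + 324c^3 − 126c^2 − 144c − 120a    [combine like terms]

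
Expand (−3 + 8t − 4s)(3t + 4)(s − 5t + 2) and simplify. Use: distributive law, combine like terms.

79st − 67t^2 + 106t − 44s − 24 + 84st^2 − 120t^3 − 12s^2t − 16s^2

(−3 + 8t − 4s)(3t + 4)(s − 5t + 2)
= (−9t − 12 + 24t^2 + 32t − 12st − 16s)(s − 5t + 2)    [distributive law]
= (23t − 12 + 24t^2 − 12st − 16s)(s − 5t + 2)    [combine like terms]
= 23st − 115t^2 + 46t − 12s + 60t − 24 + 24st^2 − 120t^3 + 48t^2 − 12s^2t + 60st^2 − 24st − 16s^2 + 80st − 32s    [distributive law]
= 79st − 67t^2 + 106t − 44s − 24 + 84st^2 − 120t^3 − 12s^2t − 16s^2    [combine like terms]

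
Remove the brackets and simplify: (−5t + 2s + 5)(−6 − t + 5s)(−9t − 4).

(−5t + 2s + 5)(−6 − t + 5s)(−9t − 4)
= (30t + 5t^2 − 25st − 12s − 2st + 10s^2 − 30 − 5t + 25s)(−9t − 4)    [distributive law]
= (25t + 5t^2 − 27st + 13s + 10s^2 − 30)(−9t − 4)    [combine like terms]
= −225t^2 − 100t − 45t^3 − 20t^2 + 243st^2 + 108st − 117st − 52s − 90s^2t − 40s^2 + 270t + 120    [distributive law]
= −245t^2 + 170t − 45t^3 + 243st^2 − 9st − 52s − 90s^2t − 40s^2 + 120    [combine like terms]

−245t^2 + 170t − 45t^3 + 243st^2 − 9st − 52s − 90s^2t − 40s^2 + 120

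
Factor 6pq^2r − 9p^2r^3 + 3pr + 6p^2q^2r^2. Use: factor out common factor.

6pq^2r − 9p^2r^3 + 3pr + 6p^2q^2r^2
= 3(2pq^2r − 3p^2r^3 + pr + 2p^2q^2r^2)    [factor out 3]
= 3pr(2q^2 − 3pr^2 + 1 + 2pq^2r)    [factor out pr]

3pr(2q^2 − 3pr^2 + 1 + 2pq^2r)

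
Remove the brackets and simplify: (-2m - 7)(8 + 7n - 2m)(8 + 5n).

-16m - 122mn - 70mn^2 + 32m^2 + 20m^2n - 448 - 672n - 245n^2

(-2m - 7)(8 + 7n - 2m)(8 + 5n)
= (-16m - 14mn + 4m^2 - 56 - 49n + 14m)(8 + 5n)    [distributive law]
= (-2m - 14mn + 4m^2 - 56 - 49n)(8 + 5n)    [combine like terms]
= -16m - 10mn - 112mn - 70mn^2 + 32m^2 + 20m^2n - 448 - 280n - 392n - 245n^2    [distributive law]
= -16m - 122mn - 70mn^2 + 32m^2 + 20m^2n - 448 - 672n - 245n^2    [combine like terms]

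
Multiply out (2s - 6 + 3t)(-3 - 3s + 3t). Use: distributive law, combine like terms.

12s - 6s² - 3st + 18 - 27t + 9t²

(2s - 6 + 3t)(-3 - 3s + 3t)
= -6s - 6s² + 6st + 18 + 18s - 18t - 9t - 9st + 9t²    [distributive law]
= 12s - 6s² - 3st + 18 - 27t + 9t²    [combine like terms]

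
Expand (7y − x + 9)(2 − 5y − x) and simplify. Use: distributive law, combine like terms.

(7y − x + 9)(2 − 5y − x)
= 14y − 35y^2 − 7xy − 2x + 5xy + x^2 + 18 − 45y − 9x    [distributive law]
= −31y − 35y^2 − 2xy − 11x + x^2 + 18    [combine like terms]

−31y − 35y^2 − 2xy − 11x + x^2 + 18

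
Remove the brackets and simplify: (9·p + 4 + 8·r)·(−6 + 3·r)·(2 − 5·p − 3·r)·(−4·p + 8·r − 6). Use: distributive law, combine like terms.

−1668·p^2 − 2280·p·r + 120·p − 1080·p^3 + 1386·p^2·r + 3750·p·r^2 + 540·p^3·r − 276·p^2·r^2 − 1320·p·r^3 − 384·r + 288 + 1680·r^3 − 936·r^2 − 576·r^4

(9·p + 4 + 8·r)·(−6 + 3·r)·(2 − 5·p − 3·r)·(−4·p + 8·r − 6)
= (−54·p + 27·p·r − 24 + 12·r − 48·r + 24·r^2)·(2 − 5·p − 3·r)·(−4·p + 8·r − 6)    [distributive law]
= (−54·p + 27·p·r − 24 − 36·r + 24·r^2)·(2 − 5·p − 3·r)·(−4·p + 8·r − 6)    [combine like terms]
= (−108·p + 270·p^2 + 162·p·r + 54·p·r − 135·p^2·r − 81·p·r^2 − 48 + 120·p + 72·r − 72·r + 180·p·r + 108·r^2 + 48·r^2 − 120·p·r^2 − 72·r^3)·(−4·p + 8·r − 6)    [distributive law]
= (12·p + 270·p^2 + 396·p·r − 135·p^2·r − 201·p·r^2 − 48 + 156·r^2 − 72·r^3)·(−4·p + 8·r − 6)    [combine like terms]
= −48·p^2 + 96·p·r − 72·p − 1080·p^3 + 2160·p^2·r − 1620·p^2 − 1584·p^2·r + 3168·p·r^2 − 2376·p·r + 540·p^3·r − 1080·p^2·r^2 + 810·p^2·r + 804·p^2·r^2 − 1608·p·r^3 + 1206·p·r^2 + 192·p − 384·r + 288 − 624·p·r^2 + 1248·r^3 − 936·r^2 + 288·p·r^3 − 576·r^4 + 432·r^3    [distributive law]
= −1668·p^2 − 2280·p·r + 120·p − 1080·p^3 + 1386·p^2·r + 3750·p·r^2 + 540·p^3·r − 276·p^2·r^2 − 1320·p·r^3 − 384·r + 288 + 1680·r^3 − 936·r^2 − 576·r^4    [combine like terms]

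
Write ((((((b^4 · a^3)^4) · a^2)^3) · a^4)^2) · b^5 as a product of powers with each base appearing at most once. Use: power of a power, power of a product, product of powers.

((((((b^4 · a^3)^4) · a^2)^3) · a^4)^2) · b^5
= ((((((b^4 · a^3)^4) · a^2)^3)^2) · ((a^4)^2)) · b^5    [power of a product]
= (((((b^4 · a^3)^4) · a^2)^6) · ((a^4)^2)) · b^5    [power of a power]
= (((((b^4 · a^3)^4)^6) · ((a^2)^6)) · ((a^4)^2)) · b^5    [power of a product]
= ((((b^4 · a^3)^24) · ((a^2)^6)) · ((a^4)^2)) · b^5    [power of a power]
= (((((b^4)^24) · ((a^3)^24)) · ((a^2)^6)) · ((a^4)^2)) · b^5    [power of a product]
= (((b^96 · ((a^3)^24)) · ((a^2)^6)) · ((a^4)^2)) · b^5    [power of a power]
= (((b^96 · a^72) · ((a^2)^6)) · ((a^4)^2)) · b^5    [power of a power]
= (((b^96 · a^72) · a^12) · ((a^4)^2)) · b^5    [power of a power]
= (((b^96 · a^72) · a^12) · a^8) · b^5    [power of a power]
= a^92b^101    [product of powers]

a^92b^101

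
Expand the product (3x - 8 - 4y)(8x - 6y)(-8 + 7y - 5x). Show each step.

128x² + 418x²y - 120x³ - 288xy - 470xy² + 512x - 384y + 144y² + 168y³

(3x - 8 - 4y)(8x - 6y)(-8 + 7y - 5x)
= (24x² - 18xy - 64x + 48y - 32xy + 24y²)(-8 + 7y - 5x)    [distributive law]
= (24x² - 50xy - 64x + 48y + 24y²)(-8 + 7y - 5x)    [combine like terms]
= -192x² + 168x²y - 120x³ + 400xy - 350xy² + 250x²y + 512x - 448xy + 320x² - 384y + 336y² - 240xy - 192y² + 168y³ - 120xy²    [distributive law]
= 128x² + 418x²y - 120x³ - 288xy - 470xy² + 512x - 384y + 144y² + 168y³    [combine like terms]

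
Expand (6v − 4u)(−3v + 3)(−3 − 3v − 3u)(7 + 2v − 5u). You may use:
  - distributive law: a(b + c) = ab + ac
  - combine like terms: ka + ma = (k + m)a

(6v − 4u)(−3v + 3)(−3 − 3v − 3u)(7 + 2v − 5u)
= (−18v^2 + 18v + 12uv − 12u)(−3 − 3v − 3u)(7 + 2v − 5u)    [distributive law]
= (54v^2 + 54v^3 + 54uv^2 − 54v − 54v^2 − 54uv − 36uv − 36uv^2 − 36u^2v + 36u + 36uv + 36u^2)(7 + 2v − 5u)    [distributive law]
= (54v^3 + 18uv^2 − 54v − 54uv − 36u^2v + 36u + 36u^2)(7 + 2v − 5u)    [combine like terms]
= 378v^3 + 108v^4 − 270uv^3 + 126uv^2 + 36uv^3 − 90u^2v^2 − 378v − 108v^2 + 270uv − 378uv − 108uv^2 + 270u^2v − 252u^2v − 72u^2v^2 + 180u^3v + 252u + 72uv − 180u^2 + 252u^2 + 72u^2v − 180u^3    [distributive law]
= 378v^3 + 108v^4 − 234uv^3 + 18uv^2 − 162u^2v^2 − 378v − 108v^2 − 36uv + 90u^2v + 180u^3v + 252u + 72u^2 − 180u^3    [combine like terms]

378v^3 + 108v^4 − 234uv^3 + 18uv^2 − 162u^2v^2 − 378v − 108v^2 − 36uv + 90u^2v + 180u^3v + 252u + 72u^2 − 180u^3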